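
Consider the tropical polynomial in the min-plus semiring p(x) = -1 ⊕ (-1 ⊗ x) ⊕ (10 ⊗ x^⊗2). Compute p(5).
p(5) = -1

A tropical monomial a ⊗ x^⊗i evaluates to a + i · x. Evaluating each term at x = 5:
  Term 0 contributes -1 + 0 · 5 = -1
  Term 1 contributes -1 + 1 · 5 = 4
  Term 2 contributes 10 + 2 · 5 = 20
p(5) = ⊕ of these = min[-1, 4, 20] = -1.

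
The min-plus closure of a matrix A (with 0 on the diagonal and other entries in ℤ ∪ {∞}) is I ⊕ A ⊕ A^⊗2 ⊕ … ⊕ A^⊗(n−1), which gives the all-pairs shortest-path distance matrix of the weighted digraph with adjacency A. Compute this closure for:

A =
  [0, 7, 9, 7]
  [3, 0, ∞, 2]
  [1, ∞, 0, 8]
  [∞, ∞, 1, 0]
Closure =
  [0, 7, 8, 7]
  [3, 0, 3, 2]
  [1, 8, 0, 8]
  [2, 9, 1, 0]

This is the Floyd-Warshall all-pairs shortest-path computation. For each intermediate vertex k = 0, 1, …, 3, update dist[i][j] ← min(dist[i][j], dist[i][k] + dist[k][j]). The final matrix gives, for each (i, j), the minimum total weight of any directed path from i to j (possibly empty when i = j).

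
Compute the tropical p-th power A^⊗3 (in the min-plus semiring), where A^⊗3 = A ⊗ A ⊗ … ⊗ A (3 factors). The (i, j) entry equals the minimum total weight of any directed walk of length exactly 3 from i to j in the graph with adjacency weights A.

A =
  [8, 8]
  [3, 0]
A^⊗3 =
  [11, 8]
  [3, 0]

Each entry (A^⊗3)_ij equals the minimum over all length-3 walks i = v_0 → v_1 → … → v_3 = j of Σ_t A[v_t][v_{t+1}]. For example, for (i, j) = (0, 1) we minimise over 4 possible intermediate vertex sequences; the minimum is 8, attained along the walk 0 → 1 → 1 → 1.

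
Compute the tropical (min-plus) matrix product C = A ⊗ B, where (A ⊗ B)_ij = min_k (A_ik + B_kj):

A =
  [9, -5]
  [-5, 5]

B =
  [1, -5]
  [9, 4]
A ⊗ B =
  [4, -1]
  [-4, -10]

Apply the min-plus product entry-by-entry:
  C[0][0] = min over k of (A[0][0] + B[0][0] = 9 + 1 = 10, A[0][1] + B[1][0] = -5 + 9 = 4) = 4 (attained at k = 1)
  C[0][1] = min over k of (A[0][0] + B[0][1] = 9 + -5 = 4, A[0][1] + B[1][1] = -5 + 4 = -1) = -1 (attained at k = 1)
  C[1][0] = min over k of (A[1][0] + B[0][0] = -5 + 1 = -4, A[1][1] + B[1][0] = 5 + 9 = 14) = -4 (attained at k = 0)
  C[1][1] = min over k of (A[1][0] + B[0][1] = -5 + -5 = -10, A[1][1] + B[1][1] = 5 + 4 = 9) = -10 (attained at k = 0)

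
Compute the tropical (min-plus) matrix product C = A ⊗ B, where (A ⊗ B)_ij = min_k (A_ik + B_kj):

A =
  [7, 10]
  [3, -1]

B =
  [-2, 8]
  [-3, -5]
A ⊗ B =
  [5, 5]
  [-4, -6]

Apply the min-plus product entry-by-entry:
  C[0][0] = min over k of (A[0][0] + B[0][0] = 7 + -2 = 5, A[0][1] + B[1][0] = 10 + -3 = 7) = 5 (attained at k = 0)
  C[0][1] = min over k of (A[0][0] + B[0][1] = 7 + 8 = 15, A[0][1] + B[1][1] = 10 + -5 = 5) = 5 (attained at k = 1)
  C[1][0] = min over k of (A[1][0] + B[0][0] = 3 + -2 = 1, A[1][1] + B[1][0] = -1 + -3 = -4) = -4 (attained at k = 1)
  C[1][1] = min over k of (A[1][0] + B[0][1] = 3 + 8 = 11, A[1][1] + B[1][1] = -1 + -5 = -6) = -6 (attained at k = 1)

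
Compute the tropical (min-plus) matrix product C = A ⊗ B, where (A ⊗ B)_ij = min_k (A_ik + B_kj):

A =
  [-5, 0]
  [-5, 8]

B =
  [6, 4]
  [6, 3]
A ⊗ B =
  [1, -1]
  [1, -1]

Apply the min-plus product entry-by-entry:
  C[0][0] = min over k of (A[0][0] + B[0][0] = -5 + 6 = 1, A[0][1] + B[1][0] = 0 + 6 = 6) = 1 (attained at k = 0)
  C[0][1] = min over k of (A[0][0] + B[0][1] = -5 + 4 = -1, A[0][1] + B[1][1] = 0 + 3 = 3) = -1 (attained at k = 0)
  C[1][0] = min over k of (A[1][0] + B[0][0] = -5 + 6 = 1, A[1][1] + B[1][0] = 8 + 6 = 14) = 1 (attained at k = 0)
  C[1][1] = min over k of (A[1][0] + B[0][1] = -5 + 4 = -1, A[1][1] + B[1][1] = 8 + 3 = 11) = -1 (attained at k = 0)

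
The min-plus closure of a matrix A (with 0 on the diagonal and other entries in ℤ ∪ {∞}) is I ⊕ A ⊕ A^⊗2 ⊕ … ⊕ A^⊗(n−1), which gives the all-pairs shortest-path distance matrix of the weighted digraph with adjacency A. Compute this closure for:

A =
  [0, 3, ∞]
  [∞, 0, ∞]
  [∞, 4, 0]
Closure =
  [0, 3, ∞]
  [∞, 0, ∞]
  [∞, 4, 0]

This is the Floyd-Warshall all-pairs shortest-path computation. For each intermediate vertex k = 0, 1, …, 2, update dist[i][j] ← min(dist[i][j], dist[i][k] + dist[k][j]). The final matrix gives, for each (i, j), the minimum total weight of any directed path from i to j (possibly empty when i = j).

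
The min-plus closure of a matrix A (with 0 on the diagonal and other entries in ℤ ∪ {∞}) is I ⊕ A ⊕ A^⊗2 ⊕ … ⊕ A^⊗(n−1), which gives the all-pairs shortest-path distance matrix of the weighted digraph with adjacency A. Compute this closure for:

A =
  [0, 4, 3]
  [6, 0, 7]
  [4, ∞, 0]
Closure =
  [0, 4, 3]
  [6, 0, 7]
  [4, 8, 0]

This is the Floyd-Warshall all-pairs shortest-path computation. For each intermediate vertex k = 0, 1, …, 2, update dist[i][j] ← min(dist[i][j], dist[i][k] + dist[k][j]). The final matrix gives, for each (i, j), the minimum total weight of any directed path from i to j (possibly empty when i = j).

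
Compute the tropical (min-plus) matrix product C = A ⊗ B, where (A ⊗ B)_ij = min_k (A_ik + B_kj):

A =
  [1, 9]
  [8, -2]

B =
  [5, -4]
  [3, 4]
A ⊗ B =
  [6, -3]
  [1, 2]

Apply the min-plus product entry-by-entry:
  C[0][0] = min over k of (A[0][0] + B[0][0] = 1 + 5 = 6, A[0][1] + B[1][0] = 9 + 3 = 12) = 6 (attained at k = 0)
  C[0][1] = min over k of (A[0][0] + B[0][1] = 1 + -4 = -3, A[0][1] + B[1][1] = 9 + 4 = 13) = -3 (attained at k = 0)
  C[1][0] = min over k of (A[1][0] + B[0][0] = 8 + 5 = 13, A[1][1] + B[1][0] = -2 + 3 = 1) = 1 (attained at k = 1)
  C[1][1] = min over k of (A[1][0] + B[0][1] = 8 + -4 = 4, A[1][1] + B[1][1] = -2 + 4 = 2) = 2 (attained at k = 1)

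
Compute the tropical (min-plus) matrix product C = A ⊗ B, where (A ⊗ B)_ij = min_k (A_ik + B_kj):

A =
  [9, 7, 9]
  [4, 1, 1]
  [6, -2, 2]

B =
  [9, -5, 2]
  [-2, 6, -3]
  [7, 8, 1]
A ⊗ B =
  [5, 4, 4]
  [-1, -1, -2]
  [-4, 1, -5]

Apply the min-plus product entry-by-entry:
  C[0][0] = min over k of (A[0][0] + B[0][0] = 9 + 9 = 18, A[0][1] + B[1][0] = 7 + -2 = 5, A[0][2] + B[2][0] = 9 + 7 = 16) = 5 (attained at k = 1)
  C[0][1] = min over k of (A[0][0] + B[0][1] = 9 + -5 = 4, A[0][1] + B[1][1] = 7 + 6 = 13, A[0][2] + B[2][1] = 9 + 8 = 17) = 4 (attained at k = 0)
  C[0][2] = min over k of (A[0][0] + B[0][2] = 9 + 2 = 11, A[0][1] + B[1][2] = 7 + -3 = 4, A[0][2] + B[2][2] = 9 + 1 = 10) = 4 (attained at k = 1)
  C[1][0] = min over k of (A[1][0] + B[0][0] = 4 + 9 = 13, A[1][1] + B[1][0] = 1 + -2 = -1, A[1][2] + B[2][0] = 1 + 7 = 8) = -1 (attained at k = 1)
  C[1][1] = min over k of (A[1][0] + B[0][1] = 4 + -5 = -1, A[1][1] + B[1][1] = 1 + 6 = 7, A[1][2] + B[2][1] = 1 + 8 = 9) = -1 (attained at k = 0)
  C[1][2] = min over k of (A[1][0] + B[0][2] = 4 + 2 = 6, A[1][1] + B[1][2] = 1 + -3 = -2, A[1][2] + B[2][2] = 1 + 1 = 2) = -2 (attained at k = 1)
  C[2][0] = min over k of (A[2][0] + B[0][0] = 6 + 9 = 15, A[2][1] + B[1][0] = -2 + -2 = -4, A[2][2] + B[2][0] = 2 + 7 = 9) = -4 (attained at k = 1)
  C[2][1] = min over k of (A[2][0] + B[0][1] = 6 + -5 = 1, A[2][1] + B[1][1] = -2 + 6 = 4, A[2][2] + B[2][1] = 2 + 8 = 10) = 1 (attained at k = 0)
  C[2][2] = min over k of (A[2][0] + B[0][2] = 6 + 2 = 8, A[2][1] + B[1][2] = -2 + -3 = -5, A[2][2] + B[2][2] = 2 + 1 = 3) = -5 (attained at k = 1)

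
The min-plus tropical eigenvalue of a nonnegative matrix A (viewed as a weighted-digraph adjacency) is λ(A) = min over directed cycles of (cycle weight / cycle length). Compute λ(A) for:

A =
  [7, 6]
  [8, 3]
λ(A) = 3

Enumerate directed cycles and compute their means (weight / length). Sample:
  cycle 0 → 0: weight = 7, length = 1, mean = 7/1 ≈ 7.000
  cycle 1 → 1: weight = 3, length = 1, mean = 3/1 ≈ 3.000
  cycle 0 → 1 → 0: weight = 14, length = 2, mean = 14/2 ≈ 7.000
  cycle 1 → 0 → 1: weight = 14, length = 2, mean = 14/2 ≈ 7.000
Minimum mean = 3.000, attained e.g. along the cycle 1 → 1 with weight 3 and length 1. So λ(A) = 3/1 = 3.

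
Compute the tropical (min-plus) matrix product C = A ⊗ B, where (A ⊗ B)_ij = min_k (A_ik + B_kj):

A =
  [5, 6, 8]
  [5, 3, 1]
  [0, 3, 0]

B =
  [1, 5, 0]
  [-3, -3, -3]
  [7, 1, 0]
A ⊗ B =
  [3, 3, 3]
  [0, 0, 0]
  [0, 0, 0]

Apply the min-plus product entry-by-entry:
  C[0][0] = min over k of (A[0][0] + B[0][0] = 5 + 1 = 6, A[0][1] + B[1][0] = 6 + -3 = 3, A[0][2] + B[2][0] = 8 + 7 = 15) = 3 (attained at k = 1)
  C[0][1] = min over k of (A[0][0] + B[0][1] = 5 + 5 = 10, A[0][1] + B[1][1] = 6 + -3 = 3, A[0][2] + B[2][1] = 8 + 1 = 9) = 3 (attained at k = 1)
  C[0][2] = min over k of (A[0][0] + B[0][2] = 5 + 0 = 5, A[0][1] + B[1][2] = 6 + -3 = 3, A[0][2] + B[2][2] = 8 + 0 = 8) = 3 (attained at k = 1)
  C[1][0] = min over k of (A[1][0] + B[0][0] = 5 + 1 = 6, A[1][1] + B[1][0] = 3 + -3 = 0, A[1][2] + B[2][0] = 1 + 7 = 8) = 0 (attained at k = 1)
  C[1][1] = min over k of (A[1][0] + B[0][1] = 5 + 5 = 10, A[1][1] + B[1][1] = 3 + -3 = 0, A[1][2] + B[2][1] = 1 + 1 = 2) = 0 (attained at k = 1)
  C[1][2] = min over k of (A[1][0] + B[0][2] = 5 + 0 = 5, A[1][1] + B[1][2] = 3 + -3 = 0, A[1][2] + B[2][2] = 1 + 0 = 1) = 0 (attained at k = 1)
  C[2][0] = min over k of (A[2][0] + B[0][0] = 0 + 1 = 1, A[2][1] + B[1][0] = 3 + -3 = 0, A[2][2] + B[2][0] = 0 + 7 = 7) = 0 (attained at k = 1)
  C[2][1] = min over k of (A[2][0] + B[0][1] = 0 + 5 = 5, A[2][1] + B[1][1] = 3 + -3 = 0, A[2][2] + B[2][1] = 0 + 1 = 1) = 0 (attained at k = 1)
  C[2][2] = min over k of (A[2][0] + B[0][2] = 0 + 0 = 0, A[2][1] + B[1][2] = 3 + -3 = 0, A[2][2] + B[2][2] = 0 + 0 = 0) = 0 (attained at k = 0)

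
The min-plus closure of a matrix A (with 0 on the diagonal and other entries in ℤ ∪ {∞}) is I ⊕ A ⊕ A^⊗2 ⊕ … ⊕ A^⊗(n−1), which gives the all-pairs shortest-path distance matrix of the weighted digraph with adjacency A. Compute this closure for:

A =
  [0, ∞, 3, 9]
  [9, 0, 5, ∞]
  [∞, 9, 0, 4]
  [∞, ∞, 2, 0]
Closure =
  [0, 12, 3, 7]
  [9, 0, 5, 9]
  [18, 9, 0, 4]
  [20, 11, 2, 0]

This is the Floyd-Warshall all-pairs shortest-path computation. For each intermediate vertex k = 0, 1, …, 3, update dist[i][j] ← min(dist[i][j], dist[i][k] + dist[k][j]). The final matrix gives, for each (i, j), the minimum total weight of any directed path from i to j (possibly empty when i = j).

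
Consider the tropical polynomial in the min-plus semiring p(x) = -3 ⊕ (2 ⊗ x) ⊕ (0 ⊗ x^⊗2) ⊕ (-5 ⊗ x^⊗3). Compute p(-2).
p(-2) = -11

A tropical monomial a ⊗ x^⊗i evaluates to a + i · x. Evaluating each term at x = -2:
  Term 0 contributes -3 + 0 · -2 = -3
  Term 1 contributes 2 + 1 · -2 = 0
  Term 2 contributes 0 + 2 · -2 = -4
  Term 3 contributes -5 + 3 · -2 = -11
p(-2) = ⊕ of these = min[-3, 0, -4, -11] = -11.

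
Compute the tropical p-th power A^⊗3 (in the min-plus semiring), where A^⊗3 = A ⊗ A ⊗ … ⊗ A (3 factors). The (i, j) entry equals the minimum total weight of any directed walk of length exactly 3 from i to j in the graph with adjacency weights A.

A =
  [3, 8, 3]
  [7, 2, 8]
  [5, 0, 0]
A^⊗3 =
  [8, 3, 3]
  [11, 6, 8]
  [5, 0, 0]

Each entry (A^⊗3)_ij equals the minimum over all length-3 walks i = v_0 → v_1 → … → v_3 = j of Σ_t A[v_t][v_{t+1}]. For example, for (i, j) = (0, 2) we minimise over 9 possible intermediate vertex sequences; the minimum is 3, attained along the walk 0 → 2 → 2 → 2.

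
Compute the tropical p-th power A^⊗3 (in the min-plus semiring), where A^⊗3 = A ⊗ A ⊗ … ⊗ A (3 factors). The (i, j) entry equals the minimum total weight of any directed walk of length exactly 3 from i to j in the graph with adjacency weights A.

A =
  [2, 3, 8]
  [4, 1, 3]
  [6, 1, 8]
A^⊗3 =
  [6, 5, 7]
  [6, 3, 5]
  [6, 3, 5]

Each entry (A^⊗3)_ij equals the minimum over all length-3 walks i = v_0 → v_1 → … → v_3 = j of Σ_t A[v_t][v_{t+1}]. For example, for (i, j) = (0, 2) we minimise over 9 possible intermediate vertex sequences; the minimum is 7, attained along the walk 0 → 1 → 1 → 2.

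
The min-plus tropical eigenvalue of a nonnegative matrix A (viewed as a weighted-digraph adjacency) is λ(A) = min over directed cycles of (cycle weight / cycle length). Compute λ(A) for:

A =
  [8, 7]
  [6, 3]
λ(A) = 3

Enumerate directed cycles and compute their means (weight / length). Sample:
  cycle 0 → 0: weight = 8, length = 1, mean = 8/1 ≈ 8.000
  cycle 1 → 1: weight = 3, length = 1, mean = 3/1 ≈ 3.000
  cycle 0 → 1 → 0: weight = 13, length = 2, mean = 13/2 ≈ 6.500
  cycle 1 → 0 → 1: weight = 13, length = 2, mean = 13/2 ≈ 6.500
Minimum mean = 3.000, attained e.g. along the cycle 1 → 1 with weight 3 and length 1. So λ(A) = 3/1 = 3.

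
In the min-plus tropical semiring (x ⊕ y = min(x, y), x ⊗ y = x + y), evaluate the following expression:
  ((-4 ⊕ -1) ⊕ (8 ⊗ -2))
((-4 ⊕ -1) ⊕ (8 ⊗ -2)) = -4

Expand innermost to outermost. Recall ⊕ takes the minimum of its arguments and ⊗ takes their sum. Working out the expression ((-4 ⊕ -1) ⊕ (8 ⊗ -2)) gives -4.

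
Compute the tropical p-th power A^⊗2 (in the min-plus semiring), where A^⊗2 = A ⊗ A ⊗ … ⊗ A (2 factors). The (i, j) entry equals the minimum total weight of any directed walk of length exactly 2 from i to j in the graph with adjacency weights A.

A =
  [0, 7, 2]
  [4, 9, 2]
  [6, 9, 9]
A^⊗2 =
  [0, 7, 2]
  [4, 11, 6]
  [6, 13, 8]

Each entry (A^⊗2)_ij equals the minimum over all length-2 walks i = v_0 → v_1 → … → v_2 = j of Σ_t A[v_t][v_{t+1}]. For example, for (i, j) = (0, 2) we minimise over 3 possible intermediate vertex sequences; the minimum is 2, attained along the walk 0 → 0 → 2.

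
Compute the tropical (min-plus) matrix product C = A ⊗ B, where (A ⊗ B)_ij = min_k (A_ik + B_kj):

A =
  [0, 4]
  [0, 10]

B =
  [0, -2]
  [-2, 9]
A ⊗ B =
  [0, -2]
  [0, -2]

Apply the min-plus product entry-by-entry:
  C[0][0] = min over k of (A[0][0] + B[0][0] = 0 + 0 = 0, A[0][1] + B[1][0] = 4 + -2 = 2) = 0 (attained at k = 0)
  C[0][1] = min over k of (A[0][0] + B[0][1] = 0 + -2 = -2, A[0][1] + B[1][1] = 4 + 9 = 13) = -2 (attained at k = 0)
  C[1][0] = min over k of (A[1][0] + B[0][0] = 0 + 0 = 0, A[1][1] + B[1][0] = 10 + -2 = 8) = 0 (attained at k = 0)
  C[1][1] = min over k of (A[1][0] + B[0][1] = 0 + -2 = -2, A[1][1] + B[1][1] = 10 + 9 = 19) = -2 (attained at k = 0)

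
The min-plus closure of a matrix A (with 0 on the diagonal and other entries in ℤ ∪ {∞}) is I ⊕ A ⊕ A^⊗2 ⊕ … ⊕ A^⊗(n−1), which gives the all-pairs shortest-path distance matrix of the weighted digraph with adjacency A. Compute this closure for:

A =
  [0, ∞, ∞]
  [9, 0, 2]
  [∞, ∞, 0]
Closure =
  [0, ∞, ∞]
  [9, 0, 2]
  [∞, ∞, 0]

This is the Floyd-Warshall all-pairs shortest-path computation. For each intermediate vertex k = 0, 1, …, 2, update dist[i][j] ← min(dist[i][j], dist[i][k] + dist[k][j]). The final matrix gives, for each (i, j), the minimum total weight of any directed path from i to j (possibly empty when i = j).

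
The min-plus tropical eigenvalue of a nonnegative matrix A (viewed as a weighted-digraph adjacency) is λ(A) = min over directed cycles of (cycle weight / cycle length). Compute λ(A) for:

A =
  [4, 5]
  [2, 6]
λ(A) = 7/2

Enumerate directed cycles and compute their means (weight / length). Sample:
  cycle 0 → 0: weight = 4, length = 1, mean = 4/1 ≈ 4.000
  cycle 1 → 1: weight = 6, length = 1, mean = 6/1 ≈ 6.000
  cycle 0 → 1 → 0: weight = 7, length = 2, mean = 7/2 ≈ 3.500
  cycle 1 → 0 → 1: weight = 7, length = 2, mean = 7/2 ≈ 3.500
Minimum mean = 3.500, attained e.g. along the cycle 0 → 1 → 0 with weight 7 and length 2. So λ(A) = 7/2 = 7/2.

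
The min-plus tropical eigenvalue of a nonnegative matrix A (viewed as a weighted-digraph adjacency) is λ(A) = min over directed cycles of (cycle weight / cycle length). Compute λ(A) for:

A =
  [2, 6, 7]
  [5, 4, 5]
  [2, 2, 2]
λ(A) = 2

Enumerate directed cycles and compute their means (weight / length). Sample:
  cycle 0 → 0: weight = 2, length = 1, mean = 2/1 ≈ 2.000
  cycle 1 → 1: weight = 4, length = 1, mean = 4/1 ≈ 4.000
  cycle 2 → 2: weight = 2, length = 1, mean = 2/1 ≈ 2.000
  cycle 0 → 1 → 0: weight = 11, length = 2, mean = 11/2 ≈ 5.500
  cycle 0 → 2 → 0: weight = 9, length = 2, mean = 9/2 ≈ 4.500
  cycle 1 → 0 → 1: weight = 11, length = 2, mean = 11/2 ≈ 5.500
Minimum mean = 2.000, attained e.g. along the cycle 0 → 0 with weight 2 and length 1. So λ(A) = 2/1 = 2.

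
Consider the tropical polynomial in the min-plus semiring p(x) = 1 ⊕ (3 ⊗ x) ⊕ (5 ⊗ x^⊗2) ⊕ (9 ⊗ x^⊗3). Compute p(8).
p(8) = 1

A tropical monomial a ⊗ x^⊗i evaluates to a + i · x. Evaluating each term at x = 8:
  Term 0 contributes 1 + 0 · 8 = 1
  Term 1 contributes 3 + 1 · 8 = 11
  Term 2 contributes 5 + 2 · 8 = 21
  Term 3 contributes 9 + 3 · 8 = 33
p(8) = ⊕ of these = min[1, 11, 21, 33] = 1.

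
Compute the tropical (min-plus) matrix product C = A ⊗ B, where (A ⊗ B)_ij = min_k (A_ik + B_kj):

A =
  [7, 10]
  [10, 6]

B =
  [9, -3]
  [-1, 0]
A ⊗ B =
  [9, 4]
  [5, 6]

Apply the min-plus product entry-by-entry:
  C[0][0] = min over k of (A[0][0] + B[0][0] = 7 + 9 = 16, A[0][1] + B[1][0] = 10 + -1 = 9) = 9 (attained at k = 1)
  C[0][1] = min over k of (A[0][0] + B[0][1] = 7 + -3 = 4, A[0][1] + B[1][1] = 10 + 0 = 10) = 4 (attained at k = 0)
  C[1][0] = min over k of (A[1][0] + B[0][0] = 10 + 9 = 19, A[1][1] + B[1][0] = 6 + -1 = 5) = 5 (attained at k = 1)
  C[1][1] = min over k of (A[1][0] + B[0][1] = 10 + -3 = 7, A[1][1] + B[1][1] = 6 + 0 = 6) = 6 (attained at k = 1)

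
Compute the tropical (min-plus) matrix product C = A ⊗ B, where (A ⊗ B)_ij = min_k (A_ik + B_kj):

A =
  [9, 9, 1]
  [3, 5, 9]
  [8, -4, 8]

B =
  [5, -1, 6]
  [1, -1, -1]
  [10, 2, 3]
A ⊗ B =
  [10, 3, 4]
  [6, 2, 4]
  [-3, -5, -5]

Apply the min-plus product entry-by-entry:
  C[0][0] = min over k of (A[0][0] + B[0][0] = 9 + 5 = 14, A[0][1] + B[1][0] = 9 + 1 = 10, A[0][2] + B[2][0] = 1 + 10 = 11) = 10 (attained at k = 1)
  C[0][1] = min over k of (A[0][0] + B[0][1] = 9 + -1 = 8, A[0][1] + B[1][1] = 9 + -1 = 8, A[0][2] + B[2][1] = 1 + 2 = 3) = 3 (attained at k = 2)
  C[0][2] = min over k of (A[0][0] + B[0][2] = 9 + 6 = 15, A[0][1] + B[1][2] = 9 + -1 = 8, A[0][2] + B[2][2] = 1 + 3 = 4) = 4 (attained at k = 2)
  C[1][0] = min over k of (A[1][0] + B[0][0] = 3 + 5 = 8, A[1][1] + B[1][0] = 5 + 1 = 6, A[1][2] + B[2][0] = 9 + 10 = 19) = 6 (attained at k = 1)
  C[1][1] = min over k of (A[1][0] + B[0][1] = 3 + -1 = 2, A[1][1] + B[1][1] = 5 + -1 = 4, A[1][2] + B[2][1] = 9 + 2 = 11) = 2 (attained at k = 0)
  C[1][2] = min over k of (A[1][0] + B[0][2] = 3 + 6 = 9, A[1][1] + B[1][2] = 5 + -1 = 4, A[1][2] + B[2][2] = 9 + 3 = 12) = 4 (attained at k = 1)
  C[2][0] = min over k of (A[2][0] + B[0][0] = 8 + 5 = 13, A[2][1] + B[1][0] = -4 + 1 = -3, A[2][2] + B[2][0] = 8 + 10 = 18) = -3 (attained at k = 1)
  C[2][1] = min over k of (A[2][0] + B[0][1] = 8 + -1 = 7, A[2][1] + B[1][1] = -4 + -1 = -5, A[2][2] + B[2][1] = 8 + 2 = 10) = -5 (attained at k = 1)
  C[2][2] = min over k of (A[2][0] + B[0][2] = 8 + 6 = 14, A[2][1] + B[1][2] = -4 + -1 = -5, A[2][2] + B[2][2] = 8 + 3 = 11) = -5 (attained at k = 1)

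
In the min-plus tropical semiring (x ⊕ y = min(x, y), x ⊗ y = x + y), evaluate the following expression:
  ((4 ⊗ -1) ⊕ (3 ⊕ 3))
((4 ⊗ -1) ⊕ (3 ⊕ 3)) = 3

Expand innermost to outermost. Recall ⊕ takes the minimum of its arguments and ⊗ takes their sum. Working out the expression ((4 ⊗ -1) ⊕ (3 ⊕ 3)) gives 3.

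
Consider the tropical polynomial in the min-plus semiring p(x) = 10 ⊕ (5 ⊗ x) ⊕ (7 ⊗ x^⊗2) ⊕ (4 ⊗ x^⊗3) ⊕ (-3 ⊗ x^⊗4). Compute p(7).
p(7) = 10

A tropical monomial a ⊗ x^⊗i evaluates to a + i · x. Evaluating each term at x = 7:
  Term 0 contributes 10 + 0 · 7 = 10
  Term 1 contributes 5 + 1 · 7 = 12
  Term 2 contributes 7 + 2 · 7 = 21
  Term 3 contributes 4 + 3 · 7 = 25
  Term 4 contributes -3 + 4 · 7 = 25
p(7) = ⊕ of these = min[10, 12, 21, 25, 25] = 10.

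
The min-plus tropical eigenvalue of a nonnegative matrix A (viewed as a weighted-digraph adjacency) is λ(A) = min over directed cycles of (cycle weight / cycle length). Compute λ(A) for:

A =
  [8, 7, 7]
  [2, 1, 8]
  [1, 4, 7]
λ(A) = 1

Enumerate directed cycles and compute their means (weight / length). Sample:
  cycle 0 → 0: weight = 8, length = 1, mean = 8/1 ≈ 8.000
  cycle 1 → 1: weight = 1, length = 1, mean = 1/1 ≈ 1.000
  cycle 2 → 2: weight = 7, length = 1, mean = 7/1 ≈ 7.000
  cycle 0 → 1 → 0: weight = 9, length = 2, mean = 9/2 ≈ 4.500
  cycle 0 → 2 → 0: weight = 8, length = 2, mean = 8/2 ≈ 4.000
  cycle 1 → 0 → 1: weight = 9, length = 2, mean = 9/2 ≈ 4.500
Minimum mean = 1.000, attained e.g. along the cycle 1 → 1 with weight 1 and length 1. So λ(A) = 1/1 = 1.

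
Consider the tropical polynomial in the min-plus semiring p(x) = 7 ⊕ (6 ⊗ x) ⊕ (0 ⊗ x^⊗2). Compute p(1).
p(1) = 2

A tropical monomial a ⊗ x^⊗i evaluates to a + i · x. Evaluating each term at x = 1:
  Term 0 contributes 7 + 0 · 1 = 7
  Term 1 contributes 6 + 1 · 1 = 7
  Term 2 contributes 0 + 2 · 1 = 2
p(1) = ⊕ of these = min[7, 7, 2] = 2.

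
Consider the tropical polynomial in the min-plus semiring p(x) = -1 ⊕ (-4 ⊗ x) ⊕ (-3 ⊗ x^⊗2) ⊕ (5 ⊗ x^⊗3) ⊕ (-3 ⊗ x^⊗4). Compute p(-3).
p(-3) = -15

A tropical monomial a ⊗ x^⊗i evaluates to a + i · x. Evaluating each term at x = -3:
  Term 0 contributes -1 + 0 · -3 = -1
  Term 1 contributes -4 + 1 · -3 = -7
  Term 2 contributes -3 + 2 · -3 = -9
  Term 3 contributes 5 + 3 · -3 = -4
  Term 4 contributes -3 + 4 · -3 = -15
p(-3) = ⊕ of these = min[-1, -7, -9, -4, -15] = -15.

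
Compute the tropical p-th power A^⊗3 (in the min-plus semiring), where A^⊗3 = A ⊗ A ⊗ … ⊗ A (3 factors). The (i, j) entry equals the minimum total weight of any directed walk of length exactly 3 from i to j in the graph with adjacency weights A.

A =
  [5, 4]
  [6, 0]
A^⊗3 =
  [10, 4]
  [6, 0]

Each entry (A^⊗3)_ij equals the minimum over all length-3 walks i = v_0 → v_1 → … → v_3 = j of Σ_t A[v_t][v_{t+1}]. For example, for (i, j) = (0, 1) we minimise over 4 possible intermediate vertex sequences; the minimum is 4, attained along the walk 0 → 1 → 1 → 1.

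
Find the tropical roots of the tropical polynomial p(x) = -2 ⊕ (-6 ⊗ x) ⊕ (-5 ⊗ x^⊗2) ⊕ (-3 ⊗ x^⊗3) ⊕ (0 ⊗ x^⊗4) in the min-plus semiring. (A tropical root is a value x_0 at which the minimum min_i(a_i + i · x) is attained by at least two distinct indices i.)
Roots: {-3, -2, -1, 4}

Each tropical root is a break point of the lower envelope of the lines y = a_i + i · x (there are 5 lines, with slopes 0, 1, ..., 4). Only the lines that attain the minimum somewhere contribute to roots; other lines are dominated. Here the surviving (envelope) indices are i = 4, i = 3, i = 2, i = 1, i = 0.
Intersections between consecutive envelope lines give the roots: for adjacent envelope indices i < j the intersection is x = (a_i − a_j) / (j − i). Reading off the sorted break points: {-3, -2, -1, 4}.
Verification: at each break x_0, at least two indices attain the minimum of min_i(a_i + i · x_0).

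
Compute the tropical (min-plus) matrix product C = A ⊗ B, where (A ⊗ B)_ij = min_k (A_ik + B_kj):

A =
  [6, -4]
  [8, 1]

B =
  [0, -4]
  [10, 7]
A ⊗ B =
  [6, 2]
  [8, 4]

Apply the min-plus product entry-by-entry:
  C[0][0] = min over k of (A[0][0] + B[0][0] = 6 + 0 = 6, A[0][1] + B[1][0] = -4 + 10 = 6) = 6 (attained at k = 0)
  C[0][1] = min over k of (A[0][0] + B[0][1] = 6 + -4 = 2, A[0][1] + B[1][1] = -4 + 7 = 3) = 2 (attained at k = 0)
  C[1][0] = min over k of (A[1][0] + B[0][0] = 8 + 0 = 8, A[1][1] + B[1][0] = 1 + 10 = 11) = 8 (attained at k = 0)
  C[1][1] = min over k of (A[1][0] + B[0][1] = 8 + -4 = 4, A[1][1] + B[1][1] = 1 + 7 = 8) = 4 (attained at k = 0)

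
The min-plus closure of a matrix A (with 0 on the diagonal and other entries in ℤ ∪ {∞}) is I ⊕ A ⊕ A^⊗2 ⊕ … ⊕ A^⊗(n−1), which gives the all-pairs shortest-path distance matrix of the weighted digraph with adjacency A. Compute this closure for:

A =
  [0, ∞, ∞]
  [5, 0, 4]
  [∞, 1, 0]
Closure =
  [0, ∞, ∞]
  [5, 0, 4]
  [6, 1, 0]

This is the Floyd-Warshall all-pairs shortest-path computation. For each intermediate vertex k = 0, 1, …, 2, update dist[i][j] ← min(dist[i][j], dist[i][k] + dist[k][j]). The final matrix gives, for each (i, j), the minimum total weight of any directed path from i to j (possibly empty when i = j).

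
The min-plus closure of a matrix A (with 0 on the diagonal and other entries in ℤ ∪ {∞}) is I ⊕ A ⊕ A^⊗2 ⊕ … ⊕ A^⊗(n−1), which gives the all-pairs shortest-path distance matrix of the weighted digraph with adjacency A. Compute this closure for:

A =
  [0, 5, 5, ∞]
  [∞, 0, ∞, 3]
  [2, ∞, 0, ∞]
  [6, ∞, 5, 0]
Closure =
  [0, 5, 5, 8]
  [9, 0, 8, 3]
  [2, 7, 0, 10]
  [6, 11, 5, 0]

This is the Floyd-Warshall all-pairs shortest-path computation. For each intermediate vertex k = 0, 1, …, 3, update dist[i][j] ← min(dist[i][j], dist[i][k] + dist[k][j]). The final matrix gives, for each (i, j), the minimum total weight of any directed path from i to j (possibly empty when i = j).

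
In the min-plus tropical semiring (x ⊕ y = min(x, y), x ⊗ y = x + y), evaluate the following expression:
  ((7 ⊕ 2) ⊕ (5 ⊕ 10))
((7 ⊕ 2) ⊕ (5 ⊕ 10)) = 2

Expand innermost to outermost. Recall ⊕ takes the minimum of its arguments and ⊗ takes their sum. Working out the expression ((7 ⊕ 2) ⊕ (5 ⊕ 10)) gives 2.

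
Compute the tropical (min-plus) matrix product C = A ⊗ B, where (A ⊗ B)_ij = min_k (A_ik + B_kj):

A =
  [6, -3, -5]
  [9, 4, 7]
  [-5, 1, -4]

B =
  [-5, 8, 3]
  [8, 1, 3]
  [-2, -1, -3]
A ⊗ B =
  [-7, -6, -8]
  [4, 5, 4]
  [-10, -5, -7]

Apply the min-plus product entry-by-entry:
  C[0][0] = min over k of (A[0][0] + B[0][0] = 6 + -5 = 1, A[0][1] + B[1][0] = -3 + 8 = 5, A[0][2] + B[2][0] = -5 + -2 = -7) = -7 (attained at k = 2)
  C[0][1] = min over k of (A[0][0] + B[0][1] = 6 + 8 = 14, A[0][1] + B[1][1] = -3 + 1 = -2, A[0][2] + B[2][1] = -5 + -1 = -6) = -6 (attained at k = 2)
  C[0][2] = min over k of (A[0][0] + B[0][2] = 6 + 3 = 9, A[0][1] + B[1][2] = -3 + 3 = 0, A[0][2] + B[2][2] = -5 + -3 = -8) = -8 (attained at k = 2)
  C[1][0] = min over k of (A[1][0] + B[0][0] = 9 + -5 = 4, A[1][1] + B[1][0] = 4 + 8 = 12, A[1][2] + B[2][0] = 7 + -2 = 5) = 4 (attained at k = 0)
  C[1][1] = min over k of (A[1][0] + B[0][1] = 9 + 8 = 17, A[1][1] + B[1][1] = 4 + 1 = 5, A[1][2] + B[2][1] = 7 + -1 = 6) = 5 (attained at k = 1)
  C[1][2] = min over k of (A[1][0] + B[0][2] = 9 + 3 = 12, A[1][1] + B[1][2] = 4 + 3 = 7, A[1][2] + B[2][2] = 7 + -3 = 4) = 4 (attained at k = 2)
  C[2][0] = min over k of (A[2][0] + B[0][0] = -5 + -5 = -10, A[2][1] + B[1][0] = 1 + 8 = 9, A[2][2] + B[2][0] = -4 + -2 = -6) = -10 (attained at k = 0)
  C[2][1] = min over k of (A[2][0] + B[0][1] = -5 + 8 = 3, A[2][1] + B[1][1] = 1 + 1 = 2, A[2][2] + B[2][1] = -4 + -1 = -5) = -5 (attained at k = 2)
  C[2][2] = min over k of (A[2][0] + B[0][2] = -5 + 3 = -2, A[2][1] + B[1][2] = 1 + 3 = 4, A[2][2] + B[2][2] = -4 + -3 = -7) = -7 (attained at k = 2)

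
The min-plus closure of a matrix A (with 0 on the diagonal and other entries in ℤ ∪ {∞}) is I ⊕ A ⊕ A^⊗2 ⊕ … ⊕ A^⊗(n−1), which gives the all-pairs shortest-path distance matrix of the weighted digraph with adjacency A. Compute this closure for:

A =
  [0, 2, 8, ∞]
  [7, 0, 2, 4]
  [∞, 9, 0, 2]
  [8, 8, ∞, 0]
Closure =
  [0, 2, 4, 6]
  [7, 0, 2, 4]
  [10, 9, 0, 2]
  [8, 8, 10, 0]

This is the Floyd-Warshall all-pairs shortest-path computation. For each intermediate vertex k = 0, 1, …, 3, update dist[i][j] ← min(dist[i][j], dist[i][k] + dist[k][j]). The final matrix gives, for each (i, j), the minimum total weight of any directed path from i to j (possibly empty when i = j).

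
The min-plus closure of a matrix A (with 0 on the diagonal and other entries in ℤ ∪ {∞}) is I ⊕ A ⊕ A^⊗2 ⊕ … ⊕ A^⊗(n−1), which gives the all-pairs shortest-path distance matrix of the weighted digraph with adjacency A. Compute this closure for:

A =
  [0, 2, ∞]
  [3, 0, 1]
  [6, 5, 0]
Closure =
  [0, 2, 3]
  [3, 0, 1]
  [6, 5, 0]

This is the Floyd-Warshall all-pairs shortest-path computation. For each intermediate vertex k = 0, 1, …, 2, update dist[i][j] ← min(dist[i][j], dist[i][k] + dist[k][j]). The final matrix gives, for each (i, j), the minimum total weight of any directed path from i to j (possibly empty when i = j).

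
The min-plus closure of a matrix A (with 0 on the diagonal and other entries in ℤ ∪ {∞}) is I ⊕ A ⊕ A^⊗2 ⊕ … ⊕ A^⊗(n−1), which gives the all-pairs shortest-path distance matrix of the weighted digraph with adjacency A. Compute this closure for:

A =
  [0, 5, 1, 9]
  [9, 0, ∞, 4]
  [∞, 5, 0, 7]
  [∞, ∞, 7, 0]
Closure =
  [0, 5, 1, 8]
  [9, 0, 10, 4]
  [14, 5, 0, 7]
  [21, 12, 7, 0]

This is the Floyd-Warshall all-pairs shortest-path computation. For each intermediate vertex k = 0, 1, …, 3, update dist[i][j] ← min(dist[i][j], dist[i][k] + dist[k][j]). The final matrix gives, for each (i, j), the minimum total weight of any directed path from i to j (possibly empty when i = j).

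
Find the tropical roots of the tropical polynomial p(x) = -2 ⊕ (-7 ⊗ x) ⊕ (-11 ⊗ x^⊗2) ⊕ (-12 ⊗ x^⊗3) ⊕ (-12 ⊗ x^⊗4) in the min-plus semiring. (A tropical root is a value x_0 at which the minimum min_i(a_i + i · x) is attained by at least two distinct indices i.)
Roots: {0, 1, 4, 5}

Each tropical root is a break point of the lower envelope of the lines y = a_i + i · x (there are 5 lines, with slopes 0, 1, ..., 4). Only the lines that attain the minimum somewhere contribute to roots; other lines are dominated. Here the surviving (envelope) indices are i = 4, i = 3, i = 2, i = 1, i = 0.
Intersections between consecutive envelope lines give the roots: for adjacent envelope indices i < j the intersection is x = (a_i − a_j) / (j − i). Reading off the sorted break points: {0, 1, 4, 5}.
Verification: at each break x_0, at least two indices attain the minimum of min_i(a_i + i · x_0).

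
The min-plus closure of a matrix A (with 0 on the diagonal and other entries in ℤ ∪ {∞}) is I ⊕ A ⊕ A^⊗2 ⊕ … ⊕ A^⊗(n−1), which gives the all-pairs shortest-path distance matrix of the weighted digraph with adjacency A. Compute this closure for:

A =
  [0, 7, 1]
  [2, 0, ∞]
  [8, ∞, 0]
Closure =
  [0, 7, 1]
  [2, 0, 3]
  [8, 15, 0]

This is the Floyd-Warshall all-pairs shortest-path computation. For each intermediate vertex k = 0, 1, …, 2, update dist[i][j] ← min(dist[i][j], dist[i][k] + dist[k][j]). The final matrix gives, for each (i, j), the minimum total weight of any directed path from i to j (possibly empty when i = j).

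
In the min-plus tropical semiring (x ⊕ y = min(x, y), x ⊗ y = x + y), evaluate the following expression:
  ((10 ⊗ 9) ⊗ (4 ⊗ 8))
((10 ⊗ 9) ⊗ (4 ⊗ 8)) = 31

Expand innermost to outermost. Recall ⊕ takes the minimum of its arguments and ⊗ takes their sum. Working out the expression ((10 ⊗ 9) ⊗ (4 ⊗ 8)) gives 31.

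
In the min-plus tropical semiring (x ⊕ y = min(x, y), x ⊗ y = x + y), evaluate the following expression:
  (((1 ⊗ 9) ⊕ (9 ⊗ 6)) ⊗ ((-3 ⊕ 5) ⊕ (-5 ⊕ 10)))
(((1 ⊗ 9) ⊕ (9 ⊗ 6)) ⊗ ((-3 ⊕ 5) ⊕ (-5 ⊕ 10))) = 5

Expand innermost to outermost. Recall ⊕ takes the minimum of its arguments and ⊗ takes their sum. Working out the expression (((1 ⊗ 9) ⊕ (9 ⊗ 6)) ⊗ ((-3 ⊕ 5) ⊕ (-5 ⊕ 10))) gives 5.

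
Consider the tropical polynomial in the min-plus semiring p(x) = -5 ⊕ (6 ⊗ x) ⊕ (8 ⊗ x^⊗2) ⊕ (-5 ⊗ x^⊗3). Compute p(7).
p(7) = -5

A tropical monomial a ⊗ x^⊗i evaluates to a + i · x. Evaluating each term at x = 7:
  Term 0 contributes -5 + 0 · 7 = -5
  Term 1 contributes 6 + 1 · 7 = 13
  Term 2 contributes 8 + 2 · 7 = 22
  Term 3 contributes -5 + 3 · 7 = 16
p(7) = ⊕ of these = min[-5, 13, 22, 16] = -5.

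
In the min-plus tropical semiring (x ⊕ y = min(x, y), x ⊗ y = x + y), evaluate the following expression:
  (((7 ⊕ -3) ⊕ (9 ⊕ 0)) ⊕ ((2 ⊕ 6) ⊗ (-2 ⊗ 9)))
(((7 ⊕ -3) ⊕ (9 ⊕ 0)) ⊕ ((2 ⊕ 6) ⊗ (-2 ⊗ 9))) = -3

Expand innermost to outermost. Recall ⊕ takes the minimum of its arguments and ⊗ takes their sum. Working out the expression (((7 ⊕ -3) ⊕ (9 ⊕ 0)) ⊕ ((2 ⊕ 6) ⊗ (-2 ⊗ 9))) gives -3.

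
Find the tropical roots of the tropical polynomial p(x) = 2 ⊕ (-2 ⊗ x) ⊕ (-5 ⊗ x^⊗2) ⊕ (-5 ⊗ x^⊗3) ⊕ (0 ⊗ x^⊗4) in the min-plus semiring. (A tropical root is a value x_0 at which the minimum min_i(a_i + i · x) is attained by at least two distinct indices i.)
Roots: {-5, 0, 3, 4}

Each tropical root is a break point of the lower envelope of the lines y = a_i + i · x (there are 5 lines, with slopes 0, 1, ..., 4). Only the lines that attain the minimum somewhere contribute to roots; other lines are dominated. Here the surviving (envelope) indices are i = 4, i = 3, i = 2, i = 1, i = 0.
Intersections between consecutive envelope lines give the roots: for adjacent envelope indices i < j the intersection is x = (a_i − a_j) / (j − i). Reading off the sorted break points: {-5, 0, 3, 4}.
Verification: at each break x_0, at least two indices attain the minimum of min_i(a_i + i · x_0).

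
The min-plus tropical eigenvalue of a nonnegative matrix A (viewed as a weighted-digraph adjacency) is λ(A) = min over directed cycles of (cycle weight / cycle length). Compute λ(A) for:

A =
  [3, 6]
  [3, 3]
λ(A) = 3

Enumerate directed cycles and compute their means (weight / length). Sample:
  cycle 0 → 0: weight = 3, length = 1, mean = 3/1 ≈ 3.000
  cycle 1 → 1: weight = 3, length = 1, mean = 3/1 ≈ 3.000
  cycle 0 → 1 → 0: weight = 9, length = 2, mean = 9/2 ≈ 4.500
  cycle 1 → 0 → 1: weight = 9, length = 2, mean = 9/2 ≈ 4.500
Minimum mean = 3.000, attained e.g. along the cycle 0 → 0 with weight 3 and length 1. So λ(A) = 3/1 = 3.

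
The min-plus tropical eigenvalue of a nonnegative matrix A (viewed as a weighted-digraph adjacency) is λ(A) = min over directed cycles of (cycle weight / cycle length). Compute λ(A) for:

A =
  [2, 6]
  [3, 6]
λ(A) = 2

Enumerate directed cycles and compute their means (weight / length). Sample:
  cycle 0 → 0: weight = 2, length = 1, mean = 2/1 ≈ 2.000
  cycle 1 → 1: weight = 6, length = 1, mean = 6/1 ≈ 6.000
  cycle 0 → 1 → 0: weight = 9, length = 2, mean = 9/2 ≈ 4.500
  cycle 1 → 0 → 1: weight = 9, length = 2, mean = 9/2 ≈ 4.500
Minimum mean = 2.000, attained e.g. along the cycle 0 → 0 with weight 2 and length 1. So λ(A) = 2/1 = 2.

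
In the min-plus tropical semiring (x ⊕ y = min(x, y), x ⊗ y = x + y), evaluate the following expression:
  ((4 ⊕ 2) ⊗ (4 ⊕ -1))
((4 ⊕ 2) ⊗ (4 ⊕ -1)) = 1

Expand innermost to outermost. Recall ⊕ takes the minimum of its arguments and ⊗ takes their sum. Working out the expression ((4 ⊕ 2) ⊗ (4 ⊕ -1)) gives 1.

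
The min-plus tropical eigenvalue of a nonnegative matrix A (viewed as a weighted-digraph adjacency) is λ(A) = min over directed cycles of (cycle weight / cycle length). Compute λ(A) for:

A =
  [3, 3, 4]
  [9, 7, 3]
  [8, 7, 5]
λ(A) = 3

Enumerate directed cycles and compute their means (weight / length). Sample:
  cycle 0 → 0: weight = 3, length = 1, mean = 3/1 ≈ 3.000
  cycle 1 → 1: weight = 7, length = 1, mean = 7/1 ≈ 7.000
  cycle 2 → 2: weight = 5, length = 1, mean = 5/1 ≈ 5.000
  cycle 0 → 1 → 0: weight = 12, length = 2, mean = 12/2 ≈ 6.000
  cycle 0 → 2 → 0: weight = 12, length = 2, mean = 12/2 ≈ 6.000
  cycle 1 → 0 → 1: weight = 12, length = 2, mean = 12/2 ≈ 6.000
Minimum mean = 3.000, attained e.g. along the cycle 0 → 0 with weight 3 and length 1. So λ(A) = 3/1 = 3.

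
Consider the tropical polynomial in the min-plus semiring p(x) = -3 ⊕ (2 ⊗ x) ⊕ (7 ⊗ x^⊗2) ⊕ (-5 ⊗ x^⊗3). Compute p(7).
p(7) = -3

A tropical monomial a ⊗ x^⊗i evaluates to a + i · x. Evaluating each term at x = 7:
  Term 0 contributes -3 + 0 · 7 = -3
  Term 1 contributes 2 + 1 · 7 = 9
  Term 2 contributes 7 + 2 · 7 = 21
  Term 3 contributes -5 + 3 · 7 = 16
p(7) = ⊕ of these = min[-3, 9, 21, 16] = -3.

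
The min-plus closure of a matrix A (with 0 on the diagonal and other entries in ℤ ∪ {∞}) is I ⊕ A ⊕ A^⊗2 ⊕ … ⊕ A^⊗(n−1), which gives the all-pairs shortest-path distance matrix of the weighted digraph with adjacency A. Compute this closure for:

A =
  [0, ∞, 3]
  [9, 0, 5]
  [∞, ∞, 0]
Closure =
  [0, ∞, 3]
  [9, 0, 5]
  [∞, ∞, 0]

This is the Floyd-Warshall all-pairs shortest-path computation. For each intermediate vertex k = 0, 1, …, 2, update dist[i][j] ← min(dist[i][j], dist[i][k] + dist[k][j]). The final matrix gives, for each (i, j), the minimum total weight of any directed path from i to j (possibly empty when i = j).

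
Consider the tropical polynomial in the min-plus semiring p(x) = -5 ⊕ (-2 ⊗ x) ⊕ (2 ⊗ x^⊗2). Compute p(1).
p(1) = -5

A tropical monomial a ⊗ x^⊗i evaluates to a + i · x. Evaluating each term at x = 1:
  Term 0 contributes -5 + 0 · 1 = -5
  Term 1 contributes -2 + 1 · 1 = -1
  Term 2 contributes 2 + 2 · 1 = 4
p(1) = ⊕ of these = min[-5, -1, 4] = -5.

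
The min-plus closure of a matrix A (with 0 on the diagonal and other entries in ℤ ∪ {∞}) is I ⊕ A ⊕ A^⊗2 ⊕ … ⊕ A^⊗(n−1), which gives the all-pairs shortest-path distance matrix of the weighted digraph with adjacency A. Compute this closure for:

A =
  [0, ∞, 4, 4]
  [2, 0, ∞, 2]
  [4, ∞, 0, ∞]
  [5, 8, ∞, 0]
Closure =
  [0, 12, 4, 4]
  [2, 0, 6, 2]
  [4, 16, 0, 8]
  [5, 8, 9, 0]

This is the Floyd-Warshall all-pairs shortest-path computation. For each intermediate vertex k = 0, 1, …, 3, update dist[i][j] ← min(dist[i][j], dist[i][k] + dist[k][j]). The final matrix gives, for each (i, j), the minimum total weight of any directed path from i to j (possibly empty when i = j).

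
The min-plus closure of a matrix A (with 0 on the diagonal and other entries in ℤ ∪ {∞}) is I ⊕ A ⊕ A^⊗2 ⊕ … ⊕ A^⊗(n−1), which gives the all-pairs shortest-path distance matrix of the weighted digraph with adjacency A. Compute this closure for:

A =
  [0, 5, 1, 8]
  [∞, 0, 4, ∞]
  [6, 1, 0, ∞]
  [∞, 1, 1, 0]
Closure =
  [0, 2, 1, 8]
  [10, 0, 4, 18]
  [6, 1, 0, 14]
  [7, 1, 1, 0]

This is the Floyd-Warshall all-pairs shortest-path computation. For each intermediate vertex k = 0, 1, …, 3, update dist[i][j] ← min(dist[i][j], dist[i][k] + dist[k][j]). The final matrix gives, for each (i, j), the minimum total weight of any directed path from i to j (possibly empty when i = j).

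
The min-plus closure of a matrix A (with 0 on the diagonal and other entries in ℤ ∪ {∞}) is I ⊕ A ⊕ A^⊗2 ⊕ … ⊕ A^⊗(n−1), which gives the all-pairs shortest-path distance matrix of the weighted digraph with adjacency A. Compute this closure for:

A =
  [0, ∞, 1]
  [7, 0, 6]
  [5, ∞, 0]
Closure =
  [0, ∞, 1]
  [7, 0, 6]
  [5, ∞, 0]

This is the Floyd-Warshall all-pairs shortest-path computation. For each intermediate vertex k = 0, 1, …, 2, update dist[i][j] ← min(dist[i][j], dist[i][k] + dist[k][j]). The final matrix gives, for each (i, j), the minimum total weight of any directed path from i to j (possibly empty when i = j).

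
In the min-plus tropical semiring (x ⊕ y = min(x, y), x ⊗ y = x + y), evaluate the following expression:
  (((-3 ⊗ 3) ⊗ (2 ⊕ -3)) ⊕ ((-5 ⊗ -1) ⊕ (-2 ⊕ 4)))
(((-3 ⊗ 3) ⊗ (2 ⊕ -3)) ⊕ ((-5 ⊗ -1) ⊕ (-2 ⊕ 4))) = -6

Expand innermost to outermost. Recall ⊕ takes the minimum of its arguments and ⊗ takes their sum. Working out the expression (((-3 ⊗ 3) ⊗ (2 ⊕ -3)) ⊕ ((-5 ⊗ -1) ⊕ (-2 ⊕ 4))) gives -6.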